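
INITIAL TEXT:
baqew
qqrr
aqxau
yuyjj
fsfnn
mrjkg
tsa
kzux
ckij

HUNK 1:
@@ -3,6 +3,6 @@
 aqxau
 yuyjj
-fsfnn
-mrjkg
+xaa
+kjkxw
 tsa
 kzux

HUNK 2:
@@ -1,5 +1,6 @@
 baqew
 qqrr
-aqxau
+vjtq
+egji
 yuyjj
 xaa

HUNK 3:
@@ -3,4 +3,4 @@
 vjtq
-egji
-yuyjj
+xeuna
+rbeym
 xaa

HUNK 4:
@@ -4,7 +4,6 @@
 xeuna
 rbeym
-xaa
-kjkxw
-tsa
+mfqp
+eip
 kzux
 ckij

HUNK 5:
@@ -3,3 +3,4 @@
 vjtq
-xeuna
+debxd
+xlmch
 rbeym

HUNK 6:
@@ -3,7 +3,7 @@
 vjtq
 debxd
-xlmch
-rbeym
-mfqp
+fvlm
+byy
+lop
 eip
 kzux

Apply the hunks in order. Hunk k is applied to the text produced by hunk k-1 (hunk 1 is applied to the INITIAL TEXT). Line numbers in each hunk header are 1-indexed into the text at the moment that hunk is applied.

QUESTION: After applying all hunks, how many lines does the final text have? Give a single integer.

Hunk 1: at line 3 remove [fsfnn,mrjkg] add [xaa,kjkxw] -> 9 lines: baqew qqrr aqxau yuyjj xaa kjkxw tsa kzux ckij
Hunk 2: at line 1 remove [aqxau] add [vjtq,egji] -> 10 lines: baqew qqrr vjtq egji yuyjj xaa kjkxw tsa kzux ckij
Hunk 3: at line 3 remove [egji,yuyjj] add [xeuna,rbeym] -> 10 lines: baqew qqrr vjtq xeuna rbeym xaa kjkxw tsa kzux ckij
Hunk 4: at line 4 remove [xaa,kjkxw,tsa] add [mfqp,eip] -> 9 lines: baqew qqrr vjtq xeuna rbeym mfqp eip kzux ckij
Hunk 5: at line 3 remove [xeuna] add [debxd,xlmch] -> 10 lines: baqew qqrr vjtq debxd xlmch rbeym mfqp eip kzux ckij
Hunk 6: at line 3 remove [xlmch,rbeym,mfqp] add [fvlm,byy,lop] -> 10 lines: baqew qqrr vjtq debxd fvlm byy lop eip kzux ckij
Final line count: 10

Answer: 10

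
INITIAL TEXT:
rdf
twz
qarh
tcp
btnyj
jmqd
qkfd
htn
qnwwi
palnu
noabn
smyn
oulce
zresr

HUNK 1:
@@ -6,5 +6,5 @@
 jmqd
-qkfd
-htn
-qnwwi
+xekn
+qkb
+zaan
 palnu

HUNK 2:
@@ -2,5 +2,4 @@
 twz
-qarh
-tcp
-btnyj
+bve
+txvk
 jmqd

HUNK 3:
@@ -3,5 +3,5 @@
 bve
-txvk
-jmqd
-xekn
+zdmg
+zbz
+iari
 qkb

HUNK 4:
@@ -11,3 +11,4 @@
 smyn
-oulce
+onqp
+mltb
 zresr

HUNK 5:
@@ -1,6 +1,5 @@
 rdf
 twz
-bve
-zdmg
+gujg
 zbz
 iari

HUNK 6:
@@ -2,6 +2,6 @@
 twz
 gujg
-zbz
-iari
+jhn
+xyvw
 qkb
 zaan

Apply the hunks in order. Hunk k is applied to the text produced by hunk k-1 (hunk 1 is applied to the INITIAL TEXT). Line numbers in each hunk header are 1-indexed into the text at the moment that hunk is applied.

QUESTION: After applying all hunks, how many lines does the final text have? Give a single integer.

Hunk 1: at line 6 remove [qkfd,htn,qnwwi] add [xekn,qkb,zaan] -> 14 lines: rdf twz qarh tcp btnyj jmqd xekn qkb zaan palnu noabn smyn oulce zresr
Hunk 2: at line 2 remove [qarh,tcp,btnyj] add [bve,txvk] -> 13 lines: rdf twz bve txvk jmqd xekn qkb zaan palnu noabn smyn oulce zresr
Hunk 3: at line 3 remove [txvk,jmqd,xekn] add [zdmg,zbz,iari] -> 13 lines: rdf twz bve zdmg zbz iari qkb zaan palnu noabn smyn oulce zresr
Hunk 4: at line 11 remove [oulce] add [onqp,mltb] -> 14 lines: rdf twz bve zdmg zbz iari qkb zaan palnu noabn smyn onqp mltb zresr
Hunk 5: at line 1 remove [bve,zdmg] add [gujg] -> 13 lines: rdf twz gujg zbz iari qkb zaan palnu noabn smyn onqp mltb zresr
Hunk 6: at line 2 remove [zbz,iari] add [jhn,xyvw] -> 13 lines: rdf twz gujg jhn xyvw qkb zaan palnu noabn smyn onqp mltb zresr
Final line count: 13

Answer: 13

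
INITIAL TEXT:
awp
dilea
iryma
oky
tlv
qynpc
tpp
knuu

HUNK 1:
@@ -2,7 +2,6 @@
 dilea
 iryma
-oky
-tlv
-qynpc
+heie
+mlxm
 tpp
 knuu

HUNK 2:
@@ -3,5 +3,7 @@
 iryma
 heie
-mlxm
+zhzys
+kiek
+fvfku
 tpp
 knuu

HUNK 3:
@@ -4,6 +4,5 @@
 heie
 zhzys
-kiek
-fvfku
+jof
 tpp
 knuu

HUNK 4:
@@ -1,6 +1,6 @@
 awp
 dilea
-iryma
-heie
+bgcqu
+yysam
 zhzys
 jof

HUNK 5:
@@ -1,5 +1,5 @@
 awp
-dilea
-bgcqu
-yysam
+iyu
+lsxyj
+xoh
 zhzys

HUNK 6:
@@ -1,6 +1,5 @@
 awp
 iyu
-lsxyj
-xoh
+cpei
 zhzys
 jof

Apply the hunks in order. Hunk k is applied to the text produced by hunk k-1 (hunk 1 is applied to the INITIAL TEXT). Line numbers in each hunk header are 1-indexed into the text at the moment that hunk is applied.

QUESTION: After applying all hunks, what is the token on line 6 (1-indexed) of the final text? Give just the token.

Hunk 1: at line 2 remove [oky,tlv,qynpc] add [heie,mlxm] -> 7 lines: awp dilea iryma heie mlxm tpp knuu
Hunk 2: at line 3 remove [mlxm] add [zhzys,kiek,fvfku] -> 9 lines: awp dilea iryma heie zhzys kiek fvfku tpp knuu
Hunk 3: at line 4 remove [kiek,fvfku] add [jof] -> 8 lines: awp dilea iryma heie zhzys jof tpp knuu
Hunk 4: at line 1 remove [iryma,heie] add [bgcqu,yysam] -> 8 lines: awp dilea bgcqu yysam zhzys jof tpp knuu
Hunk 5: at line 1 remove [dilea,bgcqu,yysam] add [iyu,lsxyj,xoh] -> 8 lines: awp iyu lsxyj xoh zhzys jof tpp knuu
Hunk 6: at line 1 remove [lsxyj,xoh] add [cpei] -> 7 lines: awp iyu cpei zhzys jof tpp knuu
Final line 6: tpp

Answer: tpp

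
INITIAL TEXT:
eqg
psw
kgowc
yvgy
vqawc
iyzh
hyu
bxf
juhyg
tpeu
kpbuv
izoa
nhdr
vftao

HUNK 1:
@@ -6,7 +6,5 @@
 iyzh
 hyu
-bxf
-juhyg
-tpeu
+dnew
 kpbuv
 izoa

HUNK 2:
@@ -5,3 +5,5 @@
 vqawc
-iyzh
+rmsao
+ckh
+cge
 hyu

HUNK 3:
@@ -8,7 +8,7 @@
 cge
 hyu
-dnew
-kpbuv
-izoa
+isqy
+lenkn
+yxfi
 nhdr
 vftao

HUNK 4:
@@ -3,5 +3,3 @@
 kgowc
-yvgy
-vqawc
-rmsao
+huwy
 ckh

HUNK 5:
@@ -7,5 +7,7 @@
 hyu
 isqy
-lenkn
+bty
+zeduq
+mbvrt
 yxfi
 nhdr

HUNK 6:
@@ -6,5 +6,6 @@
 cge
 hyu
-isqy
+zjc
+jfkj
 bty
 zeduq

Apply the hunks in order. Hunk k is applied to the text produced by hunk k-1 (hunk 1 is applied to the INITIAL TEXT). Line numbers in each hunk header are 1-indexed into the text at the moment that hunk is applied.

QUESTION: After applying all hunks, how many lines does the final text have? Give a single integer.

Hunk 1: at line 6 remove [bxf,juhyg,tpeu] add [dnew] -> 12 lines: eqg psw kgowc yvgy vqawc iyzh hyu dnew kpbuv izoa nhdr vftao
Hunk 2: at line 5 remove [iyzh] add [rmsao,ckh,cge] -> 14 lines: eqg psw kgowc yvgy vqawc rmsao ckh cge hyu dnew kpbuv izoa nhdr vftao
Hunk 3: at line 8 remove [dnew,kpbuv,izoa] add [isqy,lenkn,yxfi] -> 14 lines: eqg psw kgowc yvgy vqawc rmsao ckh cge hyu isqy lenkn yxfi nhdr vftao
Hunk 4: at line 3 remove [yvgy,vqawc,rmsao] add [huwy] -> 12 lines: eqg psw kgowc huwy ckh cge hyu isqy lenkn yxfi nhdr vftao
Hunk 5: at line 7 remove [lenkn] add [bty,zeduq,mbvrt] -> 14 lines: eqg psw kgowc huwy ckh cge hyu isqy bty zeduq mbvrt yxfi nhdr vftao
Hunk 6: at line 6 remove [isqy] add [zjc,jfkj] -> 15 lines: eqg psw kgowc huwy ckh cge hyu zjc jfkj bty zeduq mbvrt yxfi nhdr vftao
Final line count: 15

Answer: 15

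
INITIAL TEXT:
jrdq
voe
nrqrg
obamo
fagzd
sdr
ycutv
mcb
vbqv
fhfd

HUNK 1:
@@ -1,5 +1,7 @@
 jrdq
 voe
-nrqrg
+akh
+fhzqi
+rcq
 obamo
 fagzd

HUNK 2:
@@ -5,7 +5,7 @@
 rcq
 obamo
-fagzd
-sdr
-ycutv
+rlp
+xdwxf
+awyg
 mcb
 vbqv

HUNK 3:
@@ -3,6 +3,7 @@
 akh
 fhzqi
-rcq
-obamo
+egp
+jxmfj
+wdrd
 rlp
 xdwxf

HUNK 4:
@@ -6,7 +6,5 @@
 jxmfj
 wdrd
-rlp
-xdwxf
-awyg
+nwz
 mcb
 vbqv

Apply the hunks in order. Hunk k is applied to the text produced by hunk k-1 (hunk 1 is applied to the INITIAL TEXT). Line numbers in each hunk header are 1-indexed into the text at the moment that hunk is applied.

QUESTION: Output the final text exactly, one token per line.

Answer: jrdq
voe
akh
fhzqi
egp
jxmfj
wdrd
nwz
mcb
vbqv
fhfd

Derivation:
Hunk 1: at line 1 remove [nrqrg] add [akh,fhzqi,rcq] -> 12 lines: jrdq voe akh fhzqi rcq obamo fagzd sdr ycutv mcb vbqv fhfd
Hunk 2: at line 5 remove [fagzd,sdr,ycutv] add [rlp,xdwxf,awyg] -> 12 lines: jrdq voe akh fhzqi rcq obamo rlp xdwxf awyg mcb vbqv fhfd
Hunk 3: at line 3 remove [rcq,obamo] add [egp,jxmfj,wdrd] -> 13 lines: jrdq voe akh fhzqi egp jxmfj wdrd rlp xdwxf awyg mcb vbqv fhfd
Hunk 4: at line 6 remove [rlp,xdwxf,awyg] add [nwz] -> 11 lines: jrdq voe akh fhzqi egp jxmfj wdrd nwz mcb vbqv fhfd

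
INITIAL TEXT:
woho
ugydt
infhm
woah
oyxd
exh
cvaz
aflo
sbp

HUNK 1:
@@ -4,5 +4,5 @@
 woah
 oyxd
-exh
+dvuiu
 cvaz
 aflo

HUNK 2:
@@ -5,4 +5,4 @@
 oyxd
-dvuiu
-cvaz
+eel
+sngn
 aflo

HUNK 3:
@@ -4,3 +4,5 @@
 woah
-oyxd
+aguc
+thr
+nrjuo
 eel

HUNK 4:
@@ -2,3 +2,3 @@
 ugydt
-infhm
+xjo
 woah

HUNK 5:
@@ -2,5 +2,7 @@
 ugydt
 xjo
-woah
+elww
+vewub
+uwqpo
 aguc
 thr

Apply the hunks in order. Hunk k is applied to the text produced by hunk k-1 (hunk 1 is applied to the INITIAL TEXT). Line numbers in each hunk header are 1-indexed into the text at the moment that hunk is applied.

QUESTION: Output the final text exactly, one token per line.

Hunk 1: at line 4 remove [exh] add [dvuiu] -> 9 lines: woho ugydt infhm woah oyxd dvuiu cvaz aflo sbp
Hunk 2: at line 5 remove [dvuiu,cvaz] add [eel,sngn] -> 9 lines: woho ugydt infhm woah oyxd eel sngn aflo sbp
Hunk 3: at line 4 remove [oyxd] add [aguc,thr,nrjuo] -> 11 lines: woho ugydt infhm woah aguc thr nrjuo eel sngn aflo sbp
Hunk 4: at line 2 remove [infhm] add [xjo] -> 11 lines: woho ugydt xjo woah aguc thr nrjuo eel sngn aflo sbp
Hunk 5: at line 2 remove [woah] add [elww,vewub,uwqpo] -> 13 lines: woho ugydt xjo elww vewub uwqpo aguc thr nrjuo eel sngn aflo sbp

Answer: woho
ugydt
xjo
elww
vewub
uwqpo
aguc
thr
nrjuo
eel
sngn
aflo
sbp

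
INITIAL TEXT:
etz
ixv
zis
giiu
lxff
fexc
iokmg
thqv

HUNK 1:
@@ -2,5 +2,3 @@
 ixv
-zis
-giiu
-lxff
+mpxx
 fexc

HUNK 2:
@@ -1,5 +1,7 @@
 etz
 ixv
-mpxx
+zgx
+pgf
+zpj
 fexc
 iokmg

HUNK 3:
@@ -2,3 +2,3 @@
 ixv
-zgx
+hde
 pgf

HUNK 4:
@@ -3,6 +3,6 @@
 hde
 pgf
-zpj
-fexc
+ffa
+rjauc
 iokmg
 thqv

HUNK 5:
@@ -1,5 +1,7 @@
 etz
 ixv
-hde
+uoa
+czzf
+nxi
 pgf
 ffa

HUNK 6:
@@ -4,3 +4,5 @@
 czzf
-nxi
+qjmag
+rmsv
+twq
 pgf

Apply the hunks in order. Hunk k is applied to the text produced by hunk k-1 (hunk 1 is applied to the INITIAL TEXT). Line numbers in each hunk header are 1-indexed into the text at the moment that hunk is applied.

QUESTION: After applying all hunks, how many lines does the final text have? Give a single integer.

Answer: 12

Derivation:
Hunk 1: at line 2 remove [zis,giiu,lxff] add [mpxx] -> 6 lines: etz ixv mpxx fexc iokmg thqv
Hunk 2: at line 1 remove [mpxx] add [zgx,pgf,zpj] -> 8 lines: etz ixv zgx pgf zpj fexc iokmg thqv
Hunk 3: at line 2 remove [zgx] add [hde] -> 8 lines: etz ixv hde pgf zpj fexc iokmg thqv
Hunk 4: at line 3 remove [zpj,fexc] add [ffa,rjauc] -> 8 lines: etz ixv hde pgf ffa rjauc iokmg thqv
Hunk 5: at line 1 remove [hde] add [uoa,czzf,nxi] -> 10 lines: etz ixv uoa czzf nxi pgf ffa rjauc iokmg thqv
Hunk 6: at line 4 remove [nxi] add [qjmag,rmsv,twq] -> 12 lines: etz ixv uoa czzf qjmag rmsv twq pgf ffa rjauc iokmg thqv
Final line count: 12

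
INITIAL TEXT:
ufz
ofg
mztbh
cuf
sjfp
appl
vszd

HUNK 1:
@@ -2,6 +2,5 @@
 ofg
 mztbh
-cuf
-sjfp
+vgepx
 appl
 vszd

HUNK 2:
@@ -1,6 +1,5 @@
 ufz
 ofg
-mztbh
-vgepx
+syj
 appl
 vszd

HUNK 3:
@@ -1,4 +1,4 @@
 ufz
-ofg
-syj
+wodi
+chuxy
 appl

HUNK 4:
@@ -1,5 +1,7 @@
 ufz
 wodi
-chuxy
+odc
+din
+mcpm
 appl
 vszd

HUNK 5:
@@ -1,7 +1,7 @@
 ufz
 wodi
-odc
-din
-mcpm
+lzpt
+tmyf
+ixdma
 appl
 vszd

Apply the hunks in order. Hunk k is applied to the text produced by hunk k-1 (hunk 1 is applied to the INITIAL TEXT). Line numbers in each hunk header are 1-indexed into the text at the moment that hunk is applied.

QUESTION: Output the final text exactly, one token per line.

Hunk 1: at line 2 remove [cuf,sjfp] add [vgepx] -> 6 lines: ufz ofg mztbh vgepx appl vszd
Hunk 2: at line 1 remove [mztbh,vgepx] add [syj] -> 5 lines: ufz ofg syj appl vszd
Hunk 3: at line 1 remove [ofg,syj] add [wodi,chuxy] -> 5 lines: ufz wodi chuxy appl vszd
Hunk 4: at line 1 remove [chuxy] add [odc,din,mcpm] -> 7 lines: ufz wodi odc din mcpm appl vszd
Hunk 5: at line 1 remove [odc,din,mcpm] add [lzpt,tmyf,ixdma] -> 7 lines: ufz wodi lzpt tmyf ixdma appl vszd

Answer: ufz
wodi
lzpt
tmyf
ixdma
appl
vszd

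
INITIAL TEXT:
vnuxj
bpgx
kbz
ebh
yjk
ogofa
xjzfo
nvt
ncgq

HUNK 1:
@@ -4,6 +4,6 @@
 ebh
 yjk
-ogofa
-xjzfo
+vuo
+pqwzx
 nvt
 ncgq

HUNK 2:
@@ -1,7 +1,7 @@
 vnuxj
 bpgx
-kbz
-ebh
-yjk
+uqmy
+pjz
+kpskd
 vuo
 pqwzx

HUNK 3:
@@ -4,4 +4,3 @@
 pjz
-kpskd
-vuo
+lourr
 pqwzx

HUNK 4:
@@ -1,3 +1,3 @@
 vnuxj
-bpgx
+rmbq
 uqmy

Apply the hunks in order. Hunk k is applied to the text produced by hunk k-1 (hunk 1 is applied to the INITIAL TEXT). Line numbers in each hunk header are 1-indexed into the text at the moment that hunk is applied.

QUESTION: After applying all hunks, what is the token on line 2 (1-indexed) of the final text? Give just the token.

Answer: rmbq

Derivation:
Hunk 1: at line 4 remove [ogofa,xjzfo] add [vuo,pqwzx] -> 9 lines: vnuxj bpgx kbz ebh yjk vuo pqwzx nvt ncgq
Hunk 2: at line 1 remove [kbz,ebh,yjk] add [uqmy,pjz,kpskd] -> 9 lines: vnuxj bpgx uqmy pjz kpskd vuo pqwzx nvt ncgq
Hunk 3: at line 4 remove [kpskd,vuo] add [lourr] -> 8 lines: vnuxj bpgx uqmy pjz lourr pqwzx nvt ncgq
Hunk 4: at line 1 remove [bpgx] add [rmbq] -> 8 lines: vnuxj rmbq uqmy pjz lourr pqwzx nvt ncgq
Final line 2: rmbq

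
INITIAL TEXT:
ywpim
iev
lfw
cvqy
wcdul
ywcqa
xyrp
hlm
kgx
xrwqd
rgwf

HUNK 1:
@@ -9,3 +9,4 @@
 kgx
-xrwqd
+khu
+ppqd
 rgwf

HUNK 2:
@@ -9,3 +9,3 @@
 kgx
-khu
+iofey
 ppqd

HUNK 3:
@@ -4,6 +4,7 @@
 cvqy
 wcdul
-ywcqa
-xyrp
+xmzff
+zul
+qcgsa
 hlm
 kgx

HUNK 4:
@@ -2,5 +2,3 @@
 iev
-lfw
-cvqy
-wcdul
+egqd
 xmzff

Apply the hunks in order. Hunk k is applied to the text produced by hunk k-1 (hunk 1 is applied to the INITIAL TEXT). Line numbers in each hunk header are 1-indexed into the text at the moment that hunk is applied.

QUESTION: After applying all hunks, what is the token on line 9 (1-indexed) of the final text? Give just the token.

Answer: iofey

Derivation:
Hunk 1: at line 9 remove [xrwqd] add [khu,ppqd] -> 12 lines: ywpim iev lfw cvqy wcdul ywcqa xyrp hlm kgx khu ppqd rgwf
Hunk 2: at line 9 remove [khu] add [iofey] -> 12 lines: ywpim iev lfw cvqy wcdul ywcqa xyrp hlm kgx iofey ppqd rgwf
Hunk 3: at line 4 remove [ywcqa,xyrp] add [xmzff,zul,qcgsa] -> 13 lines: ywpim iev lfw cvqy wcdul xmzff zul qcgsa hlm kgx iofey ppqd rgwf
Hunk 4: at line 2 remove [lfw,cvqy,wcdul] add [egqd] -> 11 lines: ywpim iev egqd xmzff zul qcgsa hlm kgx iofey ppqd rgwf
Final line 9: iofey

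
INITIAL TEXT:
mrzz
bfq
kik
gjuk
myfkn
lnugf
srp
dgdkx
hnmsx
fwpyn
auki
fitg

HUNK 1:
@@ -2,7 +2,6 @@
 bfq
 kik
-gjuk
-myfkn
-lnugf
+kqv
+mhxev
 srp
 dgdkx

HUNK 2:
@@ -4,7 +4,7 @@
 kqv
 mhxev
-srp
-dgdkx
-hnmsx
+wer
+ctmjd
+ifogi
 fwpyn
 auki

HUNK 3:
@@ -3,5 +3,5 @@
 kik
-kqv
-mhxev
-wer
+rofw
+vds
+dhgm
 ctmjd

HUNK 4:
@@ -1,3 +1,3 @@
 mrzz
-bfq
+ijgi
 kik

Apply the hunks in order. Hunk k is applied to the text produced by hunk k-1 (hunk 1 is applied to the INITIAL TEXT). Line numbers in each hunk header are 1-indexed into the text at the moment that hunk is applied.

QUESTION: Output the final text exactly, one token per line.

Hunk 1: at line 2 remove [gjuk,myfkn,lnugf] add [kqv,mhxev] -> 11 lines: mrzz bfq kik kqv mhxev srp dgdkx hnmsx fwpyn auki fitg
Hunk 2: at line 4 remove [srp,dgdkx,hnmsx] add [wer,ctmjd,ifogi] -> 11 lines: mrzz bfq kik kqv mhxev wer ctmjd ifogi fwpyn auki fitg
Hunk 3: at line 3 remove [kqv,mhxev,wer] add [rofw,vds,dhgm] -> 11 lines: mrzz bfq kik rofw vds dhgm ctmjd ifogi fwpyn auki fitg
Hunk 4: at line 1 remove [bfq] add [ijgi] -> 11 lines: mrzz ijgi kik rofw vds dhgm ctmjd ifogi fwpyn auki fitg

Answer: mrzz
ijgi
kik
rofw
vds
dhgm
ctmjd
ifogi
fwpyn
auki
fitg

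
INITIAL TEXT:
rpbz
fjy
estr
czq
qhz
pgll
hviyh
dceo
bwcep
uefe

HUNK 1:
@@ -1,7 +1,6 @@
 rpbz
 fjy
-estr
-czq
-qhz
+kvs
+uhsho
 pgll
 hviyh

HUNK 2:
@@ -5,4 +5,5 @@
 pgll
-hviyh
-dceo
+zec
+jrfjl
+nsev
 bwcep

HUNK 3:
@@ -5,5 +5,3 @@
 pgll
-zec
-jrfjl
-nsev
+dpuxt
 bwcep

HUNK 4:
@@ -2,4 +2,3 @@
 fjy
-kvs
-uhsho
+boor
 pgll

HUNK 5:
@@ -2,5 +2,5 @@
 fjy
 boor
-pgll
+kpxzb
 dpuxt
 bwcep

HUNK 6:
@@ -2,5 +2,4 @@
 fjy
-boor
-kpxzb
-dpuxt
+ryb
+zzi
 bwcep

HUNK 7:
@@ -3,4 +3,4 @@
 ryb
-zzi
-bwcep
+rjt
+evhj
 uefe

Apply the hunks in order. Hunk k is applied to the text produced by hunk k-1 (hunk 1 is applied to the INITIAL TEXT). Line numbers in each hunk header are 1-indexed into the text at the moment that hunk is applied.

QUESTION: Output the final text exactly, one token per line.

Answer: rpbz
fjy
ryb
rjt
evhj
uefe

Derivation:
Hunk 1: at line 1 remove [estr,czq,qhz] add [kvs,uhsho] -> 9 lines: rpbz fjy kvs uhsho pgll hviyh dceo bwcep uefe
Hunk 2: at line 5 remove [hviyh,dceo] add [zec,jrfjl,nsev] -> 10 lines: rpbz fjy kvs uhsho pgll zec jrfjl nsev bwcep uefe
Hunk 3: at line 5 remove [zec,jrfjl,nsev] add [dpuxt] -> 8 lines: rpbz fjy kvs uhsho pgll dpuxt bwcep uefe
Hunk 4: at line 2 remove [kvs,uhsho] add [boor] -> 7 lines: rpbz fjy boor pgll dpuxt bwcep uefe
Hunk 5: at line 2 remove [pgll] add [kpxzb] -> 7 lines: rpbz fjy boor kpxzb dpuxt bwcep uefe
Hunk 6: at line 2 remove [boor,kpxzb,dpuxt] add [ryb,zzi] -> 6 lines: rpbz fjy ryb zzi bwcep uefe
Hunk 7: at line 3 remove [zzi,bwcep] add [rjt,evhj] -> 6 lines: rpbz fjy ryb rjt evhj uefe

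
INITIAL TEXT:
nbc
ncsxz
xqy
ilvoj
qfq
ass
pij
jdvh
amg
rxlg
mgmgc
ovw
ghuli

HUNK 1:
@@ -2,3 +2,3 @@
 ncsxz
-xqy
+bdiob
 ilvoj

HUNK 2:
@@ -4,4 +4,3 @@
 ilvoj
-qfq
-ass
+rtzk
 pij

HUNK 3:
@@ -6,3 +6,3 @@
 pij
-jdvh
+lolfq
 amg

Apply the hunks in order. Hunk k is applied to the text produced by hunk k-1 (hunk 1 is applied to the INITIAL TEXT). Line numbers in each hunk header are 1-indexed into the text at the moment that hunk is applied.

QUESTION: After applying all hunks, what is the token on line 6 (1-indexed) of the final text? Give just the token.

Hunk 1: at line 2 remove [xqy] add [bdiob] -> 13 lines: nbc ncsxz bdiob ilvoj qfq ass pij jdvh amg rxlg mgmgc ovw ghuli
Hunk 2: at line 4 remove [qfq,ass] add [rtzk] -> 12 lines: nbc ncsxz bdiob ilvoj rtzk pij jdvh amg rxlg mgmgc ovw ghuli
Hunk 3: at line 6 remove [jdvh] add [lolfq] -> 12 lines: nbc ncsxz bdiob ilvoj rtzk pij lolfq amg rxlg mgmgc ovw ghuli
Final line 6: pij

Answer: pij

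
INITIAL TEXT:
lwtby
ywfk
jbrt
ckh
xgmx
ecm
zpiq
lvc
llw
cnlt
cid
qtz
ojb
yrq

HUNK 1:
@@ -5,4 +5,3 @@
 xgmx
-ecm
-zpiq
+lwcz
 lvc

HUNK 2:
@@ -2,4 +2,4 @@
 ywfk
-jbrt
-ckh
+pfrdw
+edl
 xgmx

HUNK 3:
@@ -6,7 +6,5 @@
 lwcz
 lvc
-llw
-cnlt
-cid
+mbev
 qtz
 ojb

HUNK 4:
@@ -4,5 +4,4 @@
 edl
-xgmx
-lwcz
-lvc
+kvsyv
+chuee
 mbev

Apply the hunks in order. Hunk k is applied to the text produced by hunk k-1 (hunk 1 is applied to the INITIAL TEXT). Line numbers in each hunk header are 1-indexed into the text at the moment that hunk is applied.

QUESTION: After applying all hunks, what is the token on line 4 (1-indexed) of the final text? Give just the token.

Answer: edl

Derivation:
Hunk 1: at line 5 remove [ecm,zpiq] add [lwcz] -> 13 lines: lwtby ywfk jbrt ckh xgmx lwcz lvc llw cnlt cid qtz ojb yrq
Hunk 2: at line 2 remove [jbrt,ckh] add [pfrdw,edl] -> 13 lines: lwtby ywfk pfrdw edl xgmx lwcz lvc llw cnlt cid qtz ojb yrq
Hunk 3: at line 6 remove [llw,cnlt,cid] add [mbev] -> 11 lines: lwtby ywfk pfrdw edl xgmx lwcz lvc mbev qtz ojb yrq
Hunk 4: at line 4 remove [xgmx,lwcz,lvc] add [kvsyv,chuee] -> 10 lines: lwtby ywfk pfrdw edl kvsyv chuee mbev qtz ojb yrq
Final line 4: edl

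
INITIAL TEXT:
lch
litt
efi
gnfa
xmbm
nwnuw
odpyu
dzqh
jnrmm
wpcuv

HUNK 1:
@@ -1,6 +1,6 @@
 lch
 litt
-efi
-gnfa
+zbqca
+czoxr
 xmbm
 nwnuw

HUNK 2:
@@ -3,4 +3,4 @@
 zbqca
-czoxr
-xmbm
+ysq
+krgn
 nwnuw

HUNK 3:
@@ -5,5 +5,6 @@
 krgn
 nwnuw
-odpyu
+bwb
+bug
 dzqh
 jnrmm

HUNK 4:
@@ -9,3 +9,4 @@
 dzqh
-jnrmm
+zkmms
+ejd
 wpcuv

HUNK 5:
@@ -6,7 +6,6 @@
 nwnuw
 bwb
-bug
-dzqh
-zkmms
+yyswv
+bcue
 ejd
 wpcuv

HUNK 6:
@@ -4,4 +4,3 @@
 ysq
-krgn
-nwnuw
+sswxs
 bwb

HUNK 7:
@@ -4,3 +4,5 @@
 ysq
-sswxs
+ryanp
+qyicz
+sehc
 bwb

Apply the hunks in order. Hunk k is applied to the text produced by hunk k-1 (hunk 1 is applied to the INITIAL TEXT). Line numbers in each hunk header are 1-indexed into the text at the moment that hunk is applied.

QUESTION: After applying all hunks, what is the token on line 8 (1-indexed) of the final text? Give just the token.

Hunk 1: at line 1 remove [efi,gnfa] add [zbqca,czoxr] -> 10 lines: lch litt zbqca czoxr xmbm nwnuw odpyu dzqh jnrmm wpcuv
Hunk 2: at line 3 remove [czoxr,xmbm] add [ysq,krgn] -> 10 lines: lch litt zbqca ysq krgn nwnuw odpyu dzqh jnrmm wpcuv
Hunk 3: at line 5 remove [odpyu] add [bwb,bug] -> 11 lines: lch litt zbqca ysq krgn nwnuw bwb bug dzqh jnrmm wpcuv
Hunk 4: at line 9 remove [jnrmm] add [zkmms,ejd] -> 12 lines: lch litt zbqca ysq krgn nwnuw bwb bug dzqh zkmms ejd wpcuv
Hunk 5: at line 6 remove [bug,dzqh,zkmms] add [yyswv,bcue] -> 11 lines: lch litt zbqca ysq krgn nwnuw bwb yyswv bcue ejd wpcuv
Hunk 6: at line 4 remove [krgn,nwnuw] add [sswxs] -> 10 lines: lch litt zbqca ysq sswxs bwb yyswv bcue ejd wpcuv
Hunk 7: at line 4 remove [sswxs] add [ryanp,qyicz,sehc] -> 12 lines: lch litt zbqca ysq ryanp qyicz sehc bwb yyswv bcue ejd wpcuv
Final line 8: bwb

Answer: bwb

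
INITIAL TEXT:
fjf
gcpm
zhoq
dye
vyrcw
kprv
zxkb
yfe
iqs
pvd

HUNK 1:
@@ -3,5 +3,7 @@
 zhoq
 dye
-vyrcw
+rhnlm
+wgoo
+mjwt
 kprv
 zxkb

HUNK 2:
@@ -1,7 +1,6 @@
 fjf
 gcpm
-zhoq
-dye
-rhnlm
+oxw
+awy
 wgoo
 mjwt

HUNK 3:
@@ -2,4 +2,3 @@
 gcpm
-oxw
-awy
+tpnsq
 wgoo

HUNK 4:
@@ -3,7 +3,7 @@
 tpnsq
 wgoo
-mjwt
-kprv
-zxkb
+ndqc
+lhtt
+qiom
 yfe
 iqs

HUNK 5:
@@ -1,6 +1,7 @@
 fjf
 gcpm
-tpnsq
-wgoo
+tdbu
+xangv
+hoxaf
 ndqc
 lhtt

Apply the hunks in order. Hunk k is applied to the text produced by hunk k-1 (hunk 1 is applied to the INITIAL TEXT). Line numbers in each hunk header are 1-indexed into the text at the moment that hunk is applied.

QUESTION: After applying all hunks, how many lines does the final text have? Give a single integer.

Hunk 1: at line 3 remove [vyrcw] add [rhnlm,wgoo,mjwt] -> 12 lines: fjf gcpm zhoq dye rhnlm wgoo mjwt kprv zxkb yfe iqs pvd
Hunk 2: at line 1 remove [zhoq,dye,rhnlm] add [oxw,awy] -> 11 lines: fjf gcpm oxw awy wgoo mjwt kprv zxkb yfe iqs pvd
Hunk 3: at line 2 remove [oxw,awy] add [tpnsq] -> 10 lines: fjf gcpm tpnsq wgoo mjwt kprv zxkb yfe iqs pvd
Hunk 4: at line 3 remove [mjwt,kprv,zxkb] add [ndqc,lhtt,qiom] -> 10 lines: fjf gcpm tpnsq wgoo ndqc lhtt qiom yfe iqs pvd
Hunk 5: at line 1 remove [tpnsq,wgoo] add [tdbu,xangv,hoxaf] -> 11 lines: fjf gcpm tdbu xangv hoxaf ndqc lhtt qiom yfe iqs pvd
Final line count: 11

Answer: 11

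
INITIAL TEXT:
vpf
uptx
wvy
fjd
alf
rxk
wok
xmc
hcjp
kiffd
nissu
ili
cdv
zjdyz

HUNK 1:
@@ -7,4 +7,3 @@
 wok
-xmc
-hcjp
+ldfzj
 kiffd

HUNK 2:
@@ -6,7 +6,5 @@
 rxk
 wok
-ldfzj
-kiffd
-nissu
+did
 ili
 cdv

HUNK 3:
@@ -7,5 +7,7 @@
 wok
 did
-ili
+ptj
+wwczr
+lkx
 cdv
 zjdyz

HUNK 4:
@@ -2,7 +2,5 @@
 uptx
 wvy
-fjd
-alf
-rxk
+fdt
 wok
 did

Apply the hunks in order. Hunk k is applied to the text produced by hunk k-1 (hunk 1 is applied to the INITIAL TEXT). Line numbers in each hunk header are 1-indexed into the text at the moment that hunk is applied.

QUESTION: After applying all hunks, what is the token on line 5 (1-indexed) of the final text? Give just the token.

Answer: wok

Derivation:
Hunk 1: at line 7 remove [xmc,hcjp] add [ldfzj] -> 13 lines: vpf uptx wvy fjd alf rxk wok ldfzj kiffd nissu ili cdv zjdyz
Hunk 2: at line 6 remove [ldfzj,kiffd,nissu] add [did] -> 11 lines: vpf uptx wvy fjd alf rxk wok did ili cdv zjdyz
Hunk 3: at line 7 remove [ili] add [ptj,wwczr,lkx] -> 13 lines: vpf uptx wvy fjd alf rxk wok did ptj wwczr lkx cdv zjdyz
Hunk 4: at line 2 remove [fjd,alf,rxk] add [fdt] -> 11 lines: vpf uptx wvy fdt wok did ptj wwczr lkx cdv zjdyz
Final line 5: wok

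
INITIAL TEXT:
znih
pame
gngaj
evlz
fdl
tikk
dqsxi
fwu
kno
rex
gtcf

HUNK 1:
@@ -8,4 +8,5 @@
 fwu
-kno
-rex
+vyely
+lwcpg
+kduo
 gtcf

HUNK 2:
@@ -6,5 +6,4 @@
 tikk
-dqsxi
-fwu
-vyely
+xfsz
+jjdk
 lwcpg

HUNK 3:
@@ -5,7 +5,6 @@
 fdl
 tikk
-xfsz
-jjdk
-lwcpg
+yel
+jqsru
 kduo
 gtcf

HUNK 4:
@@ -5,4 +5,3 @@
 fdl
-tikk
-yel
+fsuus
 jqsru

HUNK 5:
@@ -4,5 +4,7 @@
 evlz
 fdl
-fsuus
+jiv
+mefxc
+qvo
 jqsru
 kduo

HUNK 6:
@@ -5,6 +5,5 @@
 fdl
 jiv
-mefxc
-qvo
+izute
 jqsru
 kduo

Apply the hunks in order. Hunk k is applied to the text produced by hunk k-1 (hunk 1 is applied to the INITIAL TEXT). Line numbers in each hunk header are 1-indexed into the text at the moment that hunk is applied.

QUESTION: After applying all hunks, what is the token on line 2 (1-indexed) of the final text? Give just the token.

Answer: pame

Derivation:
Hunk 1: at line 8 remove [kno,rex] add [vyely,lwcpg,kduo] -> 12 lines: znih pame gngaj evlz fdl tikk dqsxi fwu vyely lwcpg kduo gtcf
Hunk 2: at line 6 remove [dqsxi,fwu,vyely] add [xfsz,jjdk] -> 11 lines: znih pame gngaj evlz fdl tikk xfsz jjdk lwcpg kduo gtcf
Hunk 3: at line 5 remove [xfsz,jjdk,lwcpg] add [yel,jqsru] -> 10 lines: znih pame gngaj evlz fdl tikk yel jqsru kduo gtcf
Hunk 4: at line 5 remove [tikk,yel] add [fsuus] -> 9 lines: znih pame gngaj evlz fdl fsuus jqsru kduo gtcf
Hunk 5: at line 4 remove [fsuus] add [jiv,mefxc,qvo] -> 11 lines: znih pame gngaj evlz fdl jiv mefxc qvo jqsru kduo gtcf
Hunk 6: at line 5 remove [mefxc,qvo] add [izute] -> 10 lines: znih pame gngaj evlz fdl jiv izute jqsru kduo gtcf
Final line 2: pame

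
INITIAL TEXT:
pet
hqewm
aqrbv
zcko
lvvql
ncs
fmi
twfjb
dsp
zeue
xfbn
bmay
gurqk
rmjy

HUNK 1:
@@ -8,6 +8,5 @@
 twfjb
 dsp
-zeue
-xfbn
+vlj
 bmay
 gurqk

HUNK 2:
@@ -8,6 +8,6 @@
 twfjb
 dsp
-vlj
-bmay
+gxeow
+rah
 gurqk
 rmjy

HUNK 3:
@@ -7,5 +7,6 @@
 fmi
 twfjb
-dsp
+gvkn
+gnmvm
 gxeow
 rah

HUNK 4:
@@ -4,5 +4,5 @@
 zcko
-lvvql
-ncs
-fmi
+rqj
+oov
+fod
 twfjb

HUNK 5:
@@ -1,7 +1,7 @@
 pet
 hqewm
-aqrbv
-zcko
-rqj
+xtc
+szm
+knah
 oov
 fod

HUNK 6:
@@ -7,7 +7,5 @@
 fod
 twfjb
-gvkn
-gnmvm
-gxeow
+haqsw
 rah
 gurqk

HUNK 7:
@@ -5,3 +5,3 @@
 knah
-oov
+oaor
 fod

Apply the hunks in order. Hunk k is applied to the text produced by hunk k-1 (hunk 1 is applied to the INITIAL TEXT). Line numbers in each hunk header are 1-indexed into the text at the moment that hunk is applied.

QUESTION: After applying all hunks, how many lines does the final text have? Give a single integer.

Hunk 1: at line 8 remove [zeue,xfbn] add [vlj] -> 13 lines: pet hqewm aqrbv zcko lvvql ncs fmi twfjb dsp vlj bmay gurqk rmjy
Hunk 2: at line 8 remove [vlj,bmay] add [gxeow,rah] -> 13 lines: pet hqewm aqrbv zcko lvvql ncs fmi twfjb dsp gxeow rah gurqk rmjy
Hunk 3: at line 7 remove [dsp] add [gvkn,gnmvm] -> 14 lines: pet hqewm aqrbv zcko lvvql ncs fmi twfjb gvkn gnmvm gxeow rah gurqk rmjy
Hunk 4: at line 4 remove [lvvql,ncs,fmi] add [rqj,oov,fod] -> 14 lines: pet hqewm aqrbv zcko rqj oov fod twfjb gvkn gnmvm gxeow rah gurqk rmjy
Hunk 5: at line 1 remove [aqrbv,zcko,rqj] add [xtc,szm,knah] -> 14 lines: pet hqewm xtc szm knah oov fod twfjb gvkn gnmvm gxeow rah gurqk rmjy
Hunk 6: at line 7 remove [gvkn,gnmvm,gxeow] add [haqsw] -> 12 lines: pet hqewm xtc szm knah oov fod twfjb haqsw rah gurqk rmjy
Hunk 7: at line 5 remove [oov] add [oaor] -> 12 lines: pet hqewm xtc szm knah oaor fod twfjb haqsw rah gurqk rmjy
Final line count: 12

Answer: 12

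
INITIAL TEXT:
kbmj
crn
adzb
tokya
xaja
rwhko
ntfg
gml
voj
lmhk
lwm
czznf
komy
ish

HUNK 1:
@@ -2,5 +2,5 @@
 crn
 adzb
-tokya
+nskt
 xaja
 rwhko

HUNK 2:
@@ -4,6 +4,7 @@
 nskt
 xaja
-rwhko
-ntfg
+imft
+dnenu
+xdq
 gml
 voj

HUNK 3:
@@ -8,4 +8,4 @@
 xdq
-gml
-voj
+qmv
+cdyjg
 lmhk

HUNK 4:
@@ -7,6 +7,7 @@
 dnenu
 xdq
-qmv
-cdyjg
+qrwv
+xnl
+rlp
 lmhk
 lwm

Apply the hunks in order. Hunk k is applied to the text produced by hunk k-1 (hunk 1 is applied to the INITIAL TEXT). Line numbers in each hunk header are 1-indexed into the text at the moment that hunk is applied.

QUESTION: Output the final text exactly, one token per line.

Answer: kbmj
crn
adzb
nskt
xaja
imft
dnenu
xdq
qrwv
xnl
rlp
lmhk
lwm
czznf
komy
ish

Derivation:
Hunk 1: at line 2 remove [tokya] add [nskt] -> 14 lines: kbmj crn adzb nskt xaja rwhko ntfg gml voj lmhk lwm czznf komy ish
Hunk 2: at line 4 remove [rwhko,ntfg] add [imft,dnenu,xdq] -> 15 lines: kbmj crn adzb nskt xaja imft dnenu xdq gml voj lmhk lwm czznf komy ish
Hunk 3: at line 8 remove [gml,voj] add [qmv,cdyjg] -> 15 lines: kbmj crn adzb nskt xaja imft dnenu xdq qmv cdyjg lmhk lwm czznf komy ish
Hunk 4: at line 7 remove [qmv,cdyjg] add [qrwv,xnl,rlp] -> 16 lines: kbmj crn adzb nskt xaja imft dnenu xdq qrwv xnl rlp lmhk lwm czznf komy ish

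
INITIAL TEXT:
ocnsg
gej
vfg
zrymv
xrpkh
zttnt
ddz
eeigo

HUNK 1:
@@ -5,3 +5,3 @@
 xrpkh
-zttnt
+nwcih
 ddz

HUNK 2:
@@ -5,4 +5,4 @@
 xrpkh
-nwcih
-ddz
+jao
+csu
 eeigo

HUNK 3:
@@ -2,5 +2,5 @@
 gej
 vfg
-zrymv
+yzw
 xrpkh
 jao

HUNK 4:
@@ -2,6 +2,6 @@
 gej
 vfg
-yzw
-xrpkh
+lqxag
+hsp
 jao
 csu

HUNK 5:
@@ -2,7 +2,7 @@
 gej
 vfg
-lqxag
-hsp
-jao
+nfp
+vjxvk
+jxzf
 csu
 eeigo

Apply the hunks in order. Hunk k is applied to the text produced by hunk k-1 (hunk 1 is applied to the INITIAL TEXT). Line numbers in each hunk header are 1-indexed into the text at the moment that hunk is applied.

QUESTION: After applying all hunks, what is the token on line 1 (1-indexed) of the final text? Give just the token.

Hunk 1: at line 5 remove [zttnt] add [nwcih] -> 8 lines: ocnsg gej vfg zrymv xrpkh nwcih ddz eeigo
Hunk 2: at line 5 remove [nwcih,ddz] add [jao,csu] -> 8 lines: ocnsg gej vfg zrymv xrpkh jao csu eeigo
Hunk 3: at line 2 remove [zrymv] add [yzw] -> 8 lines: ocnsg gej vfg yzw xrpkh jao csu eeigo
Hunk 4: at line 2 remove [yzw,xrpkh] add [lqxag,hsp] -> 8 lines: ocnsg gej vfg lqxag hsp jao csu eeigo
Hunk 5: at line 2 remove [lqxag,hsp,jao] add [nfp,vjxvk,jxzf] -> 8 lines: ocnsg gej vfg nfp vjxvk jxzf csu eeigo
Final line 1: ocnsg

Answer: ocnsg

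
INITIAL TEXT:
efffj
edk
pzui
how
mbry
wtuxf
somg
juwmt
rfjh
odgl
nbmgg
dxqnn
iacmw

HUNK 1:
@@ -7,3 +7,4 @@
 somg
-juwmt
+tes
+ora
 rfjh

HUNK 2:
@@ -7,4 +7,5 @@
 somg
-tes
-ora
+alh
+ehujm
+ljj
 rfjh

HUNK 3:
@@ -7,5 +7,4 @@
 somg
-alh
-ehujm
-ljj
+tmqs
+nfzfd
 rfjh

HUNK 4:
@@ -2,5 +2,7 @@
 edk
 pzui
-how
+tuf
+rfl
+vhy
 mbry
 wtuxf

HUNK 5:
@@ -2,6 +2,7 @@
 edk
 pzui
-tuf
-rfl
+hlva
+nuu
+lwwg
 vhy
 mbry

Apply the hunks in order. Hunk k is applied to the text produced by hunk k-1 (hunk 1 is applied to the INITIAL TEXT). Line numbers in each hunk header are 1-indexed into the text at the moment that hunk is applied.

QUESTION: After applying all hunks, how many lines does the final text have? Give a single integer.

Hunk 1: at line 7 remove [juwmt] add [tes,ora] -> 14 lines: efffj edk pzui how mbry wtuxf somg tes ora rfjh odgl nbmgg dxqnn iacmw
Hunk 2: at line 7 remove [tes,ora] add [alh,ehujm,ljj] -> 15 lines: efffj edk pzui how mbry wtuxf somg alh ehujm ljj rfjh odgl nbmgg dxqnn iacmw
Hunk 3: at line 7 remove [alh,ehujm,ljj] add [tmqs,nfzfd] -> 14 lines: efffj edk pzui how mbry wtuxf somg tmqs nfzfd rfjh odgl nbmgg dxqnn iacmw
Hunk 4: at line 2 remove [how] add [tuf,rfl,vhy] -> 16 lines: efffj edk pzui tuf rfl vhy mbry wtuxf somg tmqs nfzfd rfjh odgl nbmgg dxqnn iacmw
Hunk 5: at line 2 remove [tuf,rfl] add [hlva,nuu,lwwg] -> 17 lines: efffj edk pzui hlva nuu lwwg vhy mbry wtuxf somg tmqs nfzfd rfjh odgl nbmgg dxqnn iacmw
Final line count: 17

Answer: 17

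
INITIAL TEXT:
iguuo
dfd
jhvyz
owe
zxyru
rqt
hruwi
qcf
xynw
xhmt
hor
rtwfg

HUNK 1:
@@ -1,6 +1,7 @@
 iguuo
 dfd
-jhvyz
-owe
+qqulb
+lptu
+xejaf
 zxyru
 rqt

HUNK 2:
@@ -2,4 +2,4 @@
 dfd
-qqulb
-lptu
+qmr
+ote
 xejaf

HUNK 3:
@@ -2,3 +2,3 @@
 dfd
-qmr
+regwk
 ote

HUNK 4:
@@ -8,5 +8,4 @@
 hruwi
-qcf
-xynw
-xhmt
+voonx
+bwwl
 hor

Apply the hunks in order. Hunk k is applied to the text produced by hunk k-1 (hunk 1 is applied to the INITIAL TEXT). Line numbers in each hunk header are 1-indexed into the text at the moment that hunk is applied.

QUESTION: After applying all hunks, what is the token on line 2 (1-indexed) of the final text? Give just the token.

Answer: dfd

Derivation:
Hunk 1: at line 1 remove [jhvyz,owe] add [qqulb,lptu,xejaf] -> 13 lines: iguuo dfd qqulb lptu xejaf zxyru rqt hruwi qcf xynw xhmt hor rtwfg
Hunk 2: at line 2 remove [qqulb,lptu] add [qmr,ote] -> 13 lines: iguuo dfd qmr ote xejaf zxyru rqt hruwi qcf xynw xhmt hor rtwfg
Hunk 3: at line 2 remove [qmr] add [regwk] -> 13 lines: iguuo dfd regwk ote xejaf zxyru rqt hruwi qcf xynw xhmt hor rtwfg
Hunk 4: at line 8 remove [qcf,xynw,xhmt] add [voonx,bwwl] -> 12 lines: iguuo dfd regwk ote xejaf zxyru rqt hruwi voonx bwwl hor rtwfg
Final line 2: dfd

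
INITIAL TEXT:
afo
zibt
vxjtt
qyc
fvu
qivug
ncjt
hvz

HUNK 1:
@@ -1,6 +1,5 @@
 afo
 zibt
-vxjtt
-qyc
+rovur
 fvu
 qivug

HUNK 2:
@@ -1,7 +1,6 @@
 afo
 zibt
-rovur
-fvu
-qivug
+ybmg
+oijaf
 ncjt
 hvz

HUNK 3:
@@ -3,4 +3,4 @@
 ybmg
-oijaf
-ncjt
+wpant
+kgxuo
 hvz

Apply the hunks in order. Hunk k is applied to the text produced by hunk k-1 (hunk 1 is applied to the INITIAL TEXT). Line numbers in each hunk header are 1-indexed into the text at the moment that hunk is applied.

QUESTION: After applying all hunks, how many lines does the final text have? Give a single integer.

Answer: 6

Derivation:
Hunk 1: at line 1 remove [vxjtt,qyc] add [rovur] -> 7 lines: afo zibt rovur fvu qivug ncjt hvz
Hunk 2: at line 1 remove [rovur,fvu,qivug] add [ybmg,oijaf] -> 6 lines: afo zibt ybmg oijaf ncjt hvz
Hunk 3: at line 3 remove [oijaf,ncjt] add [wpant,kgxuo] -> 6 lines: afo zibt ybmg wpant kgxuo hvz
Final line count: 6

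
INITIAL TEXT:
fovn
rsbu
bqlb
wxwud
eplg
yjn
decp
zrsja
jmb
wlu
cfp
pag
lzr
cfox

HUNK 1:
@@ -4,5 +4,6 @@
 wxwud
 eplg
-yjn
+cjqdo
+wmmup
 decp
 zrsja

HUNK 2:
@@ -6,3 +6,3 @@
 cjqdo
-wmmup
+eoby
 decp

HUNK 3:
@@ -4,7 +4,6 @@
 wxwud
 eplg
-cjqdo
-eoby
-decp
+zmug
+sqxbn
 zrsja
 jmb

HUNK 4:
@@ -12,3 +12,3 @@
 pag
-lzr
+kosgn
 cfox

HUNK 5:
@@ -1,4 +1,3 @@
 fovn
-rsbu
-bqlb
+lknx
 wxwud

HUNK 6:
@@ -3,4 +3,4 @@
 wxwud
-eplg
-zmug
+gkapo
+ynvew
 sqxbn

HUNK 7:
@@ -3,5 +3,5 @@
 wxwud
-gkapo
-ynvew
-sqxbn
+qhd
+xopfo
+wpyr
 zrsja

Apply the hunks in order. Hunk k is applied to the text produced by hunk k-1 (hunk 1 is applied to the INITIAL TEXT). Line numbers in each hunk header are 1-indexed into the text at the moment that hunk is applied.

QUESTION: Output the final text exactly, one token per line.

Answer: fovn
lknx
wxwud
qhd
xopfo
wpyr
zrsja
jmb
wlu
cfp
pag
kosgn
cfox

Derivation:
Hunk 1: at line 4 remove [yjn] add [cjqdo,wmmup] -> 15 lines: fovn rsbu bqlb wxwud eplg cjqdo wmmup decp zrsja jmb wlu cfp pag lzr cfox
Hunk 2: at line 6 remove [wmmup] add [eoby] -> 15 lines: fovn rsbu bqlb wxwud eplg cjqdo eoby decp zrsja jmb wlu cfp pag lzr cfox
Hunk 3: at line 4 remove [cjqdo,eoby,decp] add [zmug,sqxbn] -> 14 lines: fovn rsbu bqlb wxwud eplg zmug sqxbn zrsja jmb wlu cfp pag lzr cfox
Hunk 4: at line 12 remove [lzr] add [kosgn] -> 14 lines: fovn rsbu bqlb wxwud eplg zmug sqxbn zrsja jmb wlu cfp pag kosgn cfox
Hunk 5: at line 1 remove [rsbu,bqlb] add [lknx] -> 13 lines: fovn lknx wxwud eplg zmug sqxbn zrsja jmb wlu cfp pag kosgn cfox
Hunk 6: at line 3 remove [eplg,zmug] add [gkapo,ynvew] -> 13 lines: fovn lknx wxwud gkapo ynvew sqxbn zrsja jmb wlu cfp pag kosgn cfox
Hunk 7: at line 3 remove [gkapo,ynvew,sqxbn] add [qhd,xopfo,wpyr] -> 13 lines: fovn lknx wxwud qhd xopfo wpyr zrsja jmb wlu cfp pag kosgn cfox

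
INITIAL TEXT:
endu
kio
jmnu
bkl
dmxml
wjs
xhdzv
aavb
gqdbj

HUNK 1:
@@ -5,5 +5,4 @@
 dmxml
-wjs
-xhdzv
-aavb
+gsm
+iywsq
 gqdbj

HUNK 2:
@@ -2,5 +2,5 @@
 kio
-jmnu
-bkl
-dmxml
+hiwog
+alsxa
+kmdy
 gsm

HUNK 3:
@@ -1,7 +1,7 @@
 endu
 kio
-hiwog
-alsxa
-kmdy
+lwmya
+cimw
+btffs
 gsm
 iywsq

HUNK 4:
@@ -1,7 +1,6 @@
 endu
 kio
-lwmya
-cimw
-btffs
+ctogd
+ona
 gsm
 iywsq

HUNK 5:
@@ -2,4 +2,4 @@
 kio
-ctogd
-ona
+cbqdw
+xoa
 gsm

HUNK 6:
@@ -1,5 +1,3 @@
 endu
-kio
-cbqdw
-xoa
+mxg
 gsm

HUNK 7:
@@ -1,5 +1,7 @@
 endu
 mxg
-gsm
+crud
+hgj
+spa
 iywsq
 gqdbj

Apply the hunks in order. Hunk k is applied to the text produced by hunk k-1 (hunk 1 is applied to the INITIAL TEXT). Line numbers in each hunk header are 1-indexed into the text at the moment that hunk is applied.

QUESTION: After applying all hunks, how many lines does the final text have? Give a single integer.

Answer: 7

Derivation:
Hunk 1: at line 5 remove [wjs,xhdzv,aavb] add [gsm,iywsq] -> 8 lines: endu kio jmnu bkl dmxml gsm iywsq gqdbj
Hunk 2: at line 2 remove [jmnu,bkl,dmxml] add [hiwog,alsxa,kmdy] -> 8 lines: endu kio hiwog alsxa kmdy gsm iywsq gqdbj
Hunk 3: at line 1 remove [hiwog,alsxa,kmdy] add [lwmya,cimw,btffs] -> 8 lines: endu kio lwmya cimw btffs gsm iywsq gqdbj
Hunk 4: at line 1 remove [lwmya,cimw,btffs] add [ctogd,ona] -> 7 lines: endu kio ctogd ona gsm iywsq gqdbj
Hunk 5: at line 2 remove [ctogd,ona] add [cbqdw,xoa] -> 7 lines: endu kio cbqdw xoa gsm iywsq gqdbj
Hunk 6: at line 1 remove [kio,cbqdw,xoa] add [mxg] -> 5 lines: endu mxg gsm iywsq gqdbj
Hunk 7: at line 1 remove [gsm] add [crud,hgj,spa] -> 7 lines: endu mxg crud hgj spa iywsq gqdbj
Final line count: 7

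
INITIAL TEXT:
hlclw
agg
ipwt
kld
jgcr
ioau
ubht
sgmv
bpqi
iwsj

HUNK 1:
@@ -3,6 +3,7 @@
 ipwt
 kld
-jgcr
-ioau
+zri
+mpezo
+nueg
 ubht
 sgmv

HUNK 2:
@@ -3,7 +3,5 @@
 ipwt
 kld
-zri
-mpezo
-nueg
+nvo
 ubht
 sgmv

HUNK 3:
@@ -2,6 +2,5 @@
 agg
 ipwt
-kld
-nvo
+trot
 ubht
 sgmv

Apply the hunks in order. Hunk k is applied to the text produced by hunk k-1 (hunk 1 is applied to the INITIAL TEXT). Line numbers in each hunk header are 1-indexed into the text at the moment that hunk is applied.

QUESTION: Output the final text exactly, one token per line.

Hunk 1: at line 3 remove [jgcr,ioau] add [zri,mpezo,nueg] -> 11 lines: hlclw agg ipwt kld zri mpezo nueg ubht sgmv bpqi iwsj
Hunk 2: at line 3 remove [zri,mpezo,nueg] add [nvo] -> 9 lines: hlclw agg ipwt kld nvo ubht sgmv bpqi iwsj
Hunk 3: at line 2 remove [kld,nvo] add [trot] -> 8 lines: hlclw agg ipwt trot ubht sgmv bpqi iwsj

Answer: hlclw
agg
ipwt
trot
ubht
sgmv
bpqi
iwsj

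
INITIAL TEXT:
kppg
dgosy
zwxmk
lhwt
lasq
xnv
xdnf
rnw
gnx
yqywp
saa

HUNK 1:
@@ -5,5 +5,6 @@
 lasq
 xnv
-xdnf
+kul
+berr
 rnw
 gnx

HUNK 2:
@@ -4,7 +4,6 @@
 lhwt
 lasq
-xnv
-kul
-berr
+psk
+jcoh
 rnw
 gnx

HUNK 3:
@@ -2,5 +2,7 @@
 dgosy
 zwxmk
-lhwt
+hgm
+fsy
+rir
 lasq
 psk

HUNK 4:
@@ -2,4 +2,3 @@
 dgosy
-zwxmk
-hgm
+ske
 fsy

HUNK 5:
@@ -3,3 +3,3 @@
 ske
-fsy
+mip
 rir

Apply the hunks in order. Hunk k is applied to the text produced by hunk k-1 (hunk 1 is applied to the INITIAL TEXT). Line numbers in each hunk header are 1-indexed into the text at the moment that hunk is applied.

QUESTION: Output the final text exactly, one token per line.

Hunk 1: at line 5 remove [xdnf] add [kul,berr] -> 12 lines: kppg dgosy zwxmk lhwt lasq xnv kul berr rnw gnx yqywp saa
Hunk 2: at line 4 remove [xnv,kul,berr] add [psk,jcoh] -> 11 lines: kppg dgosy zwxmk lhwt lasq psk jcoh rnw gnx yqywp saa
Hunk 3: at line 2 remove [lhwt] add [hgm,fsy,rir] -> 13 lines: kppg dgosy zwxmk hgm fsy rir lasq psk jcoh rnw gnx yqywp saa
Hunk 4: at line 2 remove [zwxmk,hgm] add [ske] -> 12 lines: kppg dgosy ske fsy rir lasq psk jcoh rnw gnx yqywp saa
Hunk 5: at line 3 remove [fsy] add [mip] -> 12 lines: kppg dgosy ske mip rir lasq psk jcoh rnw gnx yqywp saa

Answer: kppg
dgosy
ske
mip
rir
lasq
psk
jcoh
rnw
gnx
yqywp
saa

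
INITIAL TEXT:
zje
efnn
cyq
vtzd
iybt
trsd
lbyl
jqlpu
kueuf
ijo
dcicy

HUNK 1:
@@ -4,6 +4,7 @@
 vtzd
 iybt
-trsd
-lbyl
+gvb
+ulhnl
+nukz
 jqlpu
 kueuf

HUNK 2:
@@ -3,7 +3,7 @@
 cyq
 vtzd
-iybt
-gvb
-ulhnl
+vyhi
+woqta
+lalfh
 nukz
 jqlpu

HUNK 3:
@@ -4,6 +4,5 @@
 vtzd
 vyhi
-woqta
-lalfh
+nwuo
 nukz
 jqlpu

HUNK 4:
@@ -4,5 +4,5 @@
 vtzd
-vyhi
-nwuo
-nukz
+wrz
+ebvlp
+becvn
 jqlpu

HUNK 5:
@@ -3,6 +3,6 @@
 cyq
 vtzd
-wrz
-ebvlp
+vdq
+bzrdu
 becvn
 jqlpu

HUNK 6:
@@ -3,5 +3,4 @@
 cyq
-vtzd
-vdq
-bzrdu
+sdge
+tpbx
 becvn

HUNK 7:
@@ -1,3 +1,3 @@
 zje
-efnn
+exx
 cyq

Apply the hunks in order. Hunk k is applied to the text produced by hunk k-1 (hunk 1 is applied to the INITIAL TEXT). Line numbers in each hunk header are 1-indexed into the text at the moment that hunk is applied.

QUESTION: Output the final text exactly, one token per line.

Answer: zje
exx
cyq
sdge
tpbx
becvn
jqlpu
kueuf
ijo
dcicy

Derivation:
Hunk 1: at line 4 remove [trsd,lbyl] add [gvb,ulhnl,nukz] -> 12 lines: zje efnn cyq vtzd iybt gvb ulhnl nukz jqlpu kueuf ijo dcicy
Hunk 2: at line 3 remove [iybt,gvb,ulhnl] add [vyhi,woqta,lalfh] -> 12 lines: zje efnn cyq vtzd vyhi woqta lalfh nukz jqlpu kueuf ijo dcicy
Hunk 3: at line 4 remove [woqta,lalfh] add [nwuo] -> 11 lines: zje efnn cyq vtzd vyhi nwuo nukz jqlpu kueuf ijo dcicy
Hunk 4: at line 4 remove [vyhi,nwuo,nukz] add [wrz,ebvlp,becvn] -> 11 lines: zje efnn cyq vtzd wrz ebvlp becvn jqlpu kueuf ijo dcicy
Hunk 5: at line 3 remove [wrz,ebvlp] add [vdq,bzrdu] -> 11 lines: zje efnn cyq vtzd vdq bzrdu becvn jqlpu kueuf ijo dcicy
Hunk 6: at line 3 remove [vtzd,vdq,bzrdu] add [sdge,tpbx] -> 10 lines: zje efnn cyq sdge tpbx becvn jqlpu kueuf ijo dcicy
Hunk 7: at line 1 remove [efnn] add [exx] -> 10 lines: zje exx cyq sdge tpbx becvn jqlpu kueuf ijo dcicy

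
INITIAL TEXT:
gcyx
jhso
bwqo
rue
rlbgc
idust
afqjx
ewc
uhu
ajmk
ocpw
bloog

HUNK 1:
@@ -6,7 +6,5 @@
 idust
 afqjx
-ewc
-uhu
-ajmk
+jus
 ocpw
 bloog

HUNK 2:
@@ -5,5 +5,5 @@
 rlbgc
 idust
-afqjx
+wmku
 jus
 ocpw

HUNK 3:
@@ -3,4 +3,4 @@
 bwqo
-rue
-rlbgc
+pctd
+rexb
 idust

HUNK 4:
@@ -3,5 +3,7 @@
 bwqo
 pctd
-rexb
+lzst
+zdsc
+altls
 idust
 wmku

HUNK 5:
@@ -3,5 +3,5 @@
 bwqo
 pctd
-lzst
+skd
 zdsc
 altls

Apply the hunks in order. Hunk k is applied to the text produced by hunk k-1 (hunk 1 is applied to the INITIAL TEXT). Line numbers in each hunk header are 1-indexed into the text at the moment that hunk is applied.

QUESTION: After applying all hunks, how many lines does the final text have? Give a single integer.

Hunk 1: at line 6 remove [ewc,uhu,ajmk] add [jus] -> 10 lines: gcyx jhso bwqo rue rlbgc idust afqjx jus ocpw bloog
Hunk 2: at line 5 remove [afqjx] add [wmku] -> 10 lines: gcyx jhso bwqo rue rlbgc idust wmku jus ocpw bloog
Hunk 3: at line 3 remove [rue,rlbgc] add [pctd,rexb] -> 10 lines: gcyx jhso bwqo pctd rexb idust wmku jus ocpw bloog
Hunk 4: at line 3 remove [rexb] add [lzst,zdsc,altls] -> 12 lines: gcyx jhso bwqo pctd lzst zdsc altls idust wmku jus ocpw bloog
Hunk 5: at line 3 remove [lzst] add [skd] -> 12 lines: gcyx jhso bwqo pctd skd zdsc altls idust wmku jus ocpw bloog
Final line count: 12

Answer: 12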